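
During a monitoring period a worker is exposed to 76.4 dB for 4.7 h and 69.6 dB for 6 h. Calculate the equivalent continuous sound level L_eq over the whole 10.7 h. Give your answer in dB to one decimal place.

73.9 dB

L_eq = 10·log₁₀[(1/T)·Σ tᵢ·10^(Lᵢ/10)] with T = 10.7 h.
Σ tᵢ·10^(Lᵢ/10) = 4.7·10^(76.4/10) + 6·10^(69.6/10) = 2.599e+08.
L_eq = 10·log₁₀(2.599e+08/10.7) = 73.85 dB.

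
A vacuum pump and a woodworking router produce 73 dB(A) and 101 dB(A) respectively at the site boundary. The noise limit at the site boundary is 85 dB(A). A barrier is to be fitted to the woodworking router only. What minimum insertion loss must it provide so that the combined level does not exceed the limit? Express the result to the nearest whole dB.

Fixed contribution from the other source: Σ 10^(L/10) = 10^(73/10) = 1.995e+07 (73.00 dB(A)).
The limit corresponds to 10^(85/10) = 3.162e+08; subtracting the fixed part leaves 2.963e+08 for the woodworking router, i.e. 84.72 dB(A).
So the woodworking router must be reduced from 101 to 84.72 dB(A): IL = 16.28 dB.

16 dB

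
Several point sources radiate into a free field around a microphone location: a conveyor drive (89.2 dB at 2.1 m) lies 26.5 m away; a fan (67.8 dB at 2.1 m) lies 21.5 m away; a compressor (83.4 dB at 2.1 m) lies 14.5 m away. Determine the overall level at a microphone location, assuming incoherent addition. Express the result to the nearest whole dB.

70 dB

First find each source's level at the receiver (point-source: −20·log₁₀(r/r_ref)), then combine on an intensity basis.
conveyor drive: 89.2 − 20·log₁₀(26.5/2.1) = 89.2 − 22.02 = 67.18 dB.
fan: 67.8 − 20·log₁₀(21.5/2.1) = 67.8 − 20.20 = 47.60 dB.
compressor: 83.4 − 20·log₁₀(14.5/2.1) = 83.4 − 16.78 = 66.62 dB.
Σ 10^(L/10) = 9.870e+06 → L_total = 10·log₁₀(9.870e+06) = 69.94 dB.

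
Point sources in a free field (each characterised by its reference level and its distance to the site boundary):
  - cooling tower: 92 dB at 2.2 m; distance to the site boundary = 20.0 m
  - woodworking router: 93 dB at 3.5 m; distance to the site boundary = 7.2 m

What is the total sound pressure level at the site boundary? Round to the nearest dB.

87 dB

First find each source's level at the receiver (point-source: −20·log₁₀(r/r_ref)), then combine on an intensity basis.
cooling tower: 92 − 20·log₁₀(20.0/2.2) = 92 − 19.17 = 72.83 dB.
woodworking router: 93 − 20·log₁₀(7.2/3.5) = 93 − 6.27 = 86.73 dB.
Σ 10^(L/10) = 4.907e+08 → L_total = 10·log₁₀(4.907e+08) = 86.91 dB.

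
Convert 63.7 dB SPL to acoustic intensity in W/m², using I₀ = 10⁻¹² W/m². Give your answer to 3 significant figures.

I = I₀·10^(L/10) = 10⁻¹² × 10^(63.7/10) = 10^(-5.630).

2.34e-06 W/m²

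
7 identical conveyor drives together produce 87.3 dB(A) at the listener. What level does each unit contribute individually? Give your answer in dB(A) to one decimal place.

78.8 dB(A)

For N identical incoherent sources L_total = L₁ + 10·log₁₀ N, so L₁ = 87.3 − 10·log₁₀(7) = 87.3 − 8.451.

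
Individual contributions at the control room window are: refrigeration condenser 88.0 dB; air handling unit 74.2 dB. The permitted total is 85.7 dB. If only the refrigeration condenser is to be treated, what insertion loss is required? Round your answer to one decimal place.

Fixed contribution from the other source: Σ 10^(L/10) = 10^(74.2/10) = 2.630e+07 (74.20 dB).
The limit corresponds to 10^(85.7/10) = 3.715e+08; subtracting the fixed part leaves 3.452e+08 for the refrigeration condenser, i.e. 85.38 dB.
So the refrigeration condenser must be reduced from 88.0 to 85.38 dB: IL = 2.62 dB.

2.6 dB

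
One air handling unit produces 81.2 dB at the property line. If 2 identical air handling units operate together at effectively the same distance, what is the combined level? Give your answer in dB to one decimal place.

N identical incoherent sources raise the level by 10·log₁₀ N.
L_total = 81.2 + 10·log₁₀(2) = 81.2 + 3.010 = 84.21 dB.

84.2 dB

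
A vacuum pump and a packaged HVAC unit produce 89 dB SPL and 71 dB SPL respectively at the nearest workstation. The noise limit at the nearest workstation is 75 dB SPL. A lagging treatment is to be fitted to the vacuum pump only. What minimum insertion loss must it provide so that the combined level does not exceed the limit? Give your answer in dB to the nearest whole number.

Fixed contribution from the other source: Σ 10^(L/10) = 10^(71/10) = 1.259e+07 (71.00 dB SPL).
To meet 75 dB SPL overall, the treated vacuum pump may contribute at most 10^(75/10) − 1.259e+07 = 1.903e+07, i.e. 72.80 dB SPL.
So the vacuum pump must be reduced from 89 to 72.80 dB SPL: IL = 16.20 dB.

16 dB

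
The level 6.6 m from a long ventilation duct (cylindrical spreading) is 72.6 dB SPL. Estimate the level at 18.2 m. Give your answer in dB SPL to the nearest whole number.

68 dB SPL

For a line source, L₂ = L₁ − 10·log₁₀(r₂/r₁).
L₂ = 72.6 − 10·log₁₀(18.2/6.6) = 72.6 − 4.405 = 68.19 dB SPL.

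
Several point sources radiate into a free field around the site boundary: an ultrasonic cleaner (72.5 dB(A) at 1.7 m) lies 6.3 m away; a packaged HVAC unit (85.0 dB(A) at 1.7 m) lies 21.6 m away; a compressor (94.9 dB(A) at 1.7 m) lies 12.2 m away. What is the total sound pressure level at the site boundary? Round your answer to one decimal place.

78.0 dB(A)

Apply inverse-square spreading to bring every level to the receiver, then sum 10^(L/10).
ultrasonic cleaner: 72.5 − 20·log₁₀(6.3/1.7) = 72.5 − 11.38 = 61.12 dB(A).
packaged HVAC unit: 85.0 − 20·log₁₀(21.6/1.7) = 85.0 − 22.08 = 62.92 dB(A).
compressor: 94.9 − 20·log₁₀(12.2/1.7) = 94.9 − 17.12 = 77.78 dB(A).
Σ 10^(L/10) = 6.326e+07 → L_total = 10·log₁₀(6.326e+07) = 78.01 dB(A).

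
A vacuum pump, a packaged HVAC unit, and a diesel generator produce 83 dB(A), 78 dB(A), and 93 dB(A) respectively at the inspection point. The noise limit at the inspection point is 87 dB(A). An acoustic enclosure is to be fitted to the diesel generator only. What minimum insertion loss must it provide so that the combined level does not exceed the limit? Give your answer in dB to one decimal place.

Everything except the diesel generator sums to 10^(83/10) + 10^(78/10) = 2.626e+08 in linear terms, 84.19 dB(A).
To meet 87 dB(A) overall, the treated diesel generator may contribute at most 10^(87/10) − 2.626e+08 = 2.386e+08, i.e. 83.78 dB(A).
Required insertion loss = 93 − 83.78 = 9.22 dB.

9.2 dB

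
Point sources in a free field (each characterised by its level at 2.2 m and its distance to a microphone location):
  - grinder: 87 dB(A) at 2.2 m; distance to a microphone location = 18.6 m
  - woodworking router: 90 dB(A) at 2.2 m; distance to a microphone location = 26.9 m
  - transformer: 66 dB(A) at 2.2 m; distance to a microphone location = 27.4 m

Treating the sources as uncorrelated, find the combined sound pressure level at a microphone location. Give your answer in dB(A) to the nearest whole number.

Apply inverse-square spreading to bring every level to the receiver, then sum 10^(L/10).
grinder: 87 − 20·log₁₀(18.6/2.2) = 87 − 18.54 = 68.46 dB(A).
woodworking router: 90 − 20·log₁₀(26.9/2.2) = 90 − 21.75 = 68.25 dB(A).
transformer: 66 − 20·log₁₀(27.4/2.2) = 66 − 21.91 = 44.09 dB(A).
Σ 10^(L/10) = 1.373e+07 → L_total = 10·log₁₀(1.373e+07) = 71.38 dB(A).

71 dB(A)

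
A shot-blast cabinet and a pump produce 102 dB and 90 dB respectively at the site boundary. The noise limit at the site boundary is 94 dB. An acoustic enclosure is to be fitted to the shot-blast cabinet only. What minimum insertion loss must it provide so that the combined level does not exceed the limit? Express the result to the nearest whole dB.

The untreated sources together contribute 10^(90/10) = 1.000e+09, i.e. 90.00 dB.
To meet 94 dB overall, the treated shot-blast cabinet may contribute at most 10^(94/10) − 1.000e+09 = 1.512e+09, i.e. 91.80 dB.
So the shot-blast cabinet must be reduced from 102 to 91.80 dB: IL = 10.20 dB.

10 dB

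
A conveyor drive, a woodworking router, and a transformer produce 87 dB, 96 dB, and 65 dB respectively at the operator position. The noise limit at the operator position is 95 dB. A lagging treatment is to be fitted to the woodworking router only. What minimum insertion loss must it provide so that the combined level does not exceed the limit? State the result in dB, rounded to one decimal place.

1.8 dB

The untreated sources together contribute 10^(87/10) + 10^(65/10) = 5.043e+08, i.e. 87.03 dB.
To meet 95 dB overall, the treated woodworking router may contribute at most 10^(95/10) − 5.043e+08 = 2.658e+09, i.e. 94.25 dB.
So the woodworking router must be reduced from 96 to 94.25 dB: IL = 1.75 dB.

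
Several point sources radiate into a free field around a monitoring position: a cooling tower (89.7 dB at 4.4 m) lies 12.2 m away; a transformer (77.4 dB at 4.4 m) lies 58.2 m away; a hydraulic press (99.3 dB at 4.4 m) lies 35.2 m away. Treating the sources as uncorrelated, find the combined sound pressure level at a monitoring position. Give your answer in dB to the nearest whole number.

84 dB

Propagate each source to the receiver with L = L_ref − 20·log₁₀(r/r_ref), then add intensities.
cooling tower: 89.7 − 20·log₁₀(12.2/4.4) = 89.7 − 8.86 = 80.84 dB.
transformer: 77.4 − 20·log₁₀(58.2/4.4) = 77.4 − 22.43 = 54.97 dB.
hydraulic press: 99.3 − 20·log₁₀(35.2/4.4) = 99.3 − 18.06 = 81.24 dB.
Σ 10^(L/10) = 2.547e+08 → L_total = 10·log₁₀(2.547e+08) = 84.06 dB.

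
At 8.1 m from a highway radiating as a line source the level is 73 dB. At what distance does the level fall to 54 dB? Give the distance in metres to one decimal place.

The 19.0 dB drop corresponds to a distance ratio of 10^(19.0/10) for a line source.
r₂ = 8.1·10^((73−54)/10) = 8.1·10^(19.0/10) = 643.41 m.

643.4 m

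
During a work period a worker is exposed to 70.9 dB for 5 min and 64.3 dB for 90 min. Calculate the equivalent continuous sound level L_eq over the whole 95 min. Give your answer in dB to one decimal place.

Weight each interval's intensity by its duration and average over T = 95 min:
Σ tᵢ·10^(Lᵢ/10) = 5·10^(70.9/10) + 90·10^(64.3/10) = 3.038e+08.
L_eq = 10·log₁₀(3.038e+08/95) = 65.05 dB.

65.0 dB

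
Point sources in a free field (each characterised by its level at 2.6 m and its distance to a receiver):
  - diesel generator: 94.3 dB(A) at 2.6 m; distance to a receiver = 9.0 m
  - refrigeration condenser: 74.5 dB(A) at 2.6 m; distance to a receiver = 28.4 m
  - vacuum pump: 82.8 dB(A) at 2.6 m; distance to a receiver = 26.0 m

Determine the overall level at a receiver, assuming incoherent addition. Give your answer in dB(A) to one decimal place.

83.6 dB(A)

Apply inverse-square spreading to bring every level to the receiver, then sum 10^(L/10).
diesel generator: 94.3 − 20·log₁₀(9.0/2.6) = 94.3 − 10.79 = 83.51 dB(A).
refrigeration condenser: 74.5 − 20·log₁₀(28.4/2.6) = 74.5 − 20.77 = 53.73 dB(A).
vacuum pump: 82.8 − 20·log₁₀(26.0/2.6) = 82.8 − 20.00 = 62.80 dB(A).
Σ 10^(L/10) = 2.268e+08 → L_total = 10·log₁₀(2.268e+08) = 83.56 dB(A).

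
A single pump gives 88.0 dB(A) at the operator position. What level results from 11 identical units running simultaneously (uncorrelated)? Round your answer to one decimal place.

L_total = L₁ + 10·log₁₀ N for N identical incoherent sources.
L_total = 88.0 + 10·log₁₀(11) = 88.0 + 10.414 = 98.41 dB(A).

98.4 dB(A)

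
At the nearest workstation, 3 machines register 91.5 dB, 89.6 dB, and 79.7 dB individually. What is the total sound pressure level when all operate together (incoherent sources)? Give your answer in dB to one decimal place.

93.8 dB

Incoherent sources combine by intensity addition: L_total = 10·log₁₀(Σ 10^(L_i/10)).
Σ 10^(L/10) = 10^(91.5/10) + 10^(89.6/10) + 10^(79.7/10) = 2.418e+09.
L_total = 10·log₁₀(2.418e+09) = 93.83 dB.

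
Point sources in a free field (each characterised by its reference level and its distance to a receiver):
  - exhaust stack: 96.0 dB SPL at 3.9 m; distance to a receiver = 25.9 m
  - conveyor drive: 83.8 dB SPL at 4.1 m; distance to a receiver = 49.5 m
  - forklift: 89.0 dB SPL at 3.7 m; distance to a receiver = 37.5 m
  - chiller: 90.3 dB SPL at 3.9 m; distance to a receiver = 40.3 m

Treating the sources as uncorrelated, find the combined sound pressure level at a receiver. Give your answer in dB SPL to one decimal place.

80.4 dB SPL

First find each source's level at the receiver (point-source: −20·log₁₀(r/r_ref)), then combine on an intensity basis.
exhaust stack: 96.0 − 20·log₁₀(25.9/3.9) = 96.0 − 16.44 = 79.56 dB SPL.
conveyor drive: 83.8 − 20·log₁₀(49.5/4.1) = 83.8 − 21.64 = 62.16 dB SPL.
forklift: 89.0 − 20·log₁₀(37.5/3.7) = 89.0 − 20.12 = 68.88 dB SPL.
chiller: 90.3 − 20·log₁₀(40.3/3.9) = 90.3 − 20.28 = 70.02 dB SPL.
Σ 10^(L/10) = 1.097e+08 → L_total = 10·log₁₀(1.097e+08) = 80.40 dB SPL.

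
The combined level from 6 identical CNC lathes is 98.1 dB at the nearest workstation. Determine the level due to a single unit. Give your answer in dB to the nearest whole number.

90 dB

For N identical incoherent sources L_total = L₁ + 10·log₁₀ N, so L₁ = 98.1 − 10·log₁₀(6) = 98.1 − 7.782.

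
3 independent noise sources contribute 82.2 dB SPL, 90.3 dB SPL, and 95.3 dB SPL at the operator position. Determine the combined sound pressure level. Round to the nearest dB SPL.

97 dB SPL

For uncorrelated sources the intensities add, so convert each level to linear form, sum, and take 10·log₁₀ of the total.
Σ 10^(L/10) = 10^(82.2/10) + 10^(90.3/10) + 10^(95.3/10) = 4.626e+09.
L_total = 10·log₁₀(4.626e+09) = 96.65 dB SPL.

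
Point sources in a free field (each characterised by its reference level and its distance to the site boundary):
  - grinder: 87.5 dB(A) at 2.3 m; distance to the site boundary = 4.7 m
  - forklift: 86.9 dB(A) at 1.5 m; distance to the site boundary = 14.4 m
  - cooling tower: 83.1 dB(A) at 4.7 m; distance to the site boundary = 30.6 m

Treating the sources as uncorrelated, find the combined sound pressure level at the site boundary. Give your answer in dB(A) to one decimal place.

81.6 dB(A)

First find each source's level at the receiver (point-source: −20·log₁₀(r/r_ref)), then combine on an intensity basis.
grinder: 87.5 − 20·log₁₀(4.7/2.3) = 87.5 − 6.21 = 81.29 dB(A).
forklift: 86.9 − 20·log₁₀(14.4/1.5) = 86.9 − 19.65 = 67.25 dB(A).
cooling tower: 83.1 − 20·log₁₀(30.6/4.7) = 83.1 − 16.27 = 66.83 dB(A).
Σ 10^(L/10) = 1.448e+08 → L_total = 10·log₁₀(1.448e+08) = 81.61 dB(A).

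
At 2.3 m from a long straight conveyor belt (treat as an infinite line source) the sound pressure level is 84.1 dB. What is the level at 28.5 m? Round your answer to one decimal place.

For a line source, L₂ = L₁ − 10·log₁₀(r₂/r₁).
L₂ = 84.1 − 10·log₁₀(28.5/2.3) = 84.1 − 10.931 = 73.17 dB.

73.2 dB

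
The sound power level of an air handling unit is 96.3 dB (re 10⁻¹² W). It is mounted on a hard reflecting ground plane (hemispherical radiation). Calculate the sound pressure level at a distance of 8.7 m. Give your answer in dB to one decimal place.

69.5 dB

L_p = L_w − 10·log₁₀(2π·r²) with r = 8.7 m.
2π·r² = 475.6 m², 10·log₁₀ of that is 26.772 dB.
L_p = 96.3 − 26.772 = 69.53 dB.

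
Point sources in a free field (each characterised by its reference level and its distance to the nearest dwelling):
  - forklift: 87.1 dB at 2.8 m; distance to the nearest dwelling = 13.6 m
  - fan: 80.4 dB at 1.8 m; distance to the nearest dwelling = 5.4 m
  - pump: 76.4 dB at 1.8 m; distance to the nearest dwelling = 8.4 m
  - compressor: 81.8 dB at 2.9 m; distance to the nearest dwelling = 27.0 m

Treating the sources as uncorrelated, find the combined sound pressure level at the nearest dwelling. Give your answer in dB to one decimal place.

Propagate each source to the receiver with L = L_ref − 20·log₁₀(r/r_ref), then add intensities.
forklift: 87.1 − 20·log₁₀(13.6/2.8) = 87.1 − 13.73 = 73.37 dB.
fan: 80.4 − 20·log₁₀(5.4/1.8) = 80.4 − 9.54 = 70.86 dB.
pump: 76.4 − 20·log₁₀(8.4/1.8) = 76.4 − 13.38 = 63.02 dB.
compressor: 81.8 − 20·log₁₀(27.0/2.9) = 81.8 − 19.38 = 62.42 dB.
Σ 10^(L/10) = 3.767e+07 → L_total = 10·log₁₀(3.767e+07) = 75.76 dB.

75.8 dB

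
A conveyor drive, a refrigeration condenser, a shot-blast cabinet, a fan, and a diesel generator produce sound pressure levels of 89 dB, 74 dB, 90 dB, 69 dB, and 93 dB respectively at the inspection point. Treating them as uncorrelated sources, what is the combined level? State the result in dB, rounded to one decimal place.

Incoherent sources combine by intensity addition: L_total = 10·log₁₀(Σ 10^(L_i/10)).
Σ 10^(L/10) = 10^(89/10) + 10^(74/10) + 10^(90/10) + 10^(69/10) + 10^(93/10) = 3.823e+09.
L_total = 10·log₁₀(3.823e+09) = 95.82 dB.

95.8 dB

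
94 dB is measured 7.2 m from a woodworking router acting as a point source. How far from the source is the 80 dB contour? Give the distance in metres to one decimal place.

36.1 m

Point-source spreading drops the level by 20·log₁₀(r₂/r₁); inverting, r₂/r₁ = 10^(ΔL/20).
r₂ = 7.2·10^((94−80)/20) = 7.2·10^(14.0/20) = 36.09 m.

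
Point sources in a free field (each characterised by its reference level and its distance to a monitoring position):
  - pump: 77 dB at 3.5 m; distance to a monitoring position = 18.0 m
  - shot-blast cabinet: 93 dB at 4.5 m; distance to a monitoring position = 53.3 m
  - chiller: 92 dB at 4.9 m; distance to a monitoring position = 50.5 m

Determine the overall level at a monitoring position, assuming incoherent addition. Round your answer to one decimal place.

Apply inverse-square spreading to bring every level to the receiver, then sum 10^(L/10).
pump: 77 − 20·log₁₀(18.0/3.5) = 77 − 14.22 = 62.78 dB.
shot-blast cabinet: 93 − 20·log₁₀(53.3/4.5) = 93 − 21.47 = 71.53 dB.
chiller: 92 − 20·log₁₀(50.5/4.9) = 92 − 20.26 = 71.74 dB.
Σ 10^(L/10) = 3.104e+07 → L_total = 10·log₁₀(3.104e+07) = 74.92 dB.

74.9 dB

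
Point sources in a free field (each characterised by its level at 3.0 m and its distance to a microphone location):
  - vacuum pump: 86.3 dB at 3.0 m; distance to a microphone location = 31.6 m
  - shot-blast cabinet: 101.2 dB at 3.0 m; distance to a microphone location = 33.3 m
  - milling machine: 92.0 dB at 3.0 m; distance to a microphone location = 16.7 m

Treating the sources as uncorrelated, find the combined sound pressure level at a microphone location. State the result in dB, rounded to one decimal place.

82.1 dB

Propagate each source to the receiver with L = L_ref − 20·log₁₀(r/r_ref), then add intensities.
vacuum pump: 86.3 − 20·log₁₀(31.6/3.0) = 86.3 − 20.45 = 65.85 dB.
shot-blast cabinet: 101.2 − 20·log₁₀(33.3/3.0) = 101.2 − 20.91 = 80.29 dB.
milling machine: 92.0 − 20·log₁₀(16.7/3.0) = 92.0 − 14.91 = 77.09 dB.
Σ 10^(L/10) = 1.620e+08 → L_total = 10·log₁₀(1.620e+08) = 82.09 dB.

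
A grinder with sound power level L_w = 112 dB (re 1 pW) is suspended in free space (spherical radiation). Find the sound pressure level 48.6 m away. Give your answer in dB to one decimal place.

Free-field spherical radiation: L_p = L_w − 10·log₁₀(4π·r²), r = 48.6 m.
4π·r² = 2.968e+04 m², 10·log₁₀ of that is 44.725 dB.
L_p = 112 − 44.725 = 67.28 dB.

67.3 dB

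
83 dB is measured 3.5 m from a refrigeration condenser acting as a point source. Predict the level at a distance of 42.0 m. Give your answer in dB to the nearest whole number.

61 dB

Spherical spreading from a point source gives a 20·log₁₀(r₂/r₁) drop.
L₂ = 83 − 20·log₁₀(42.0/3.5) = 83 − 21.584 = 61.42 dB.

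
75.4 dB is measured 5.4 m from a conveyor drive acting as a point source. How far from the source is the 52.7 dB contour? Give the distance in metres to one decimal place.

73.7 m

For a point source L₁ − L₂ = 20·log₁₀(r₂/r₁), so r₂ = r₁·10^((L₁−L₂)/20).
r₂ = 5.4·10^((75.4−52.7)/20) = 5.4·10^(22.7/20) = 73.69 m.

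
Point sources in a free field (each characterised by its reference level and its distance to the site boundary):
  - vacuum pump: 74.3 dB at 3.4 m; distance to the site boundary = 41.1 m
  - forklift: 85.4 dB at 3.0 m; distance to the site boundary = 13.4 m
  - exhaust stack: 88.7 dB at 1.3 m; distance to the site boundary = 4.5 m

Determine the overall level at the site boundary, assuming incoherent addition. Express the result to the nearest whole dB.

79 dB

Apply inverse-square spreading to bring every level to the receiver, then sum 10^(L/10).
vacuum pump: 74.3 − 20·log₁₀(41.1/3.4) = 74.3 − 21.65 = 52.65 dB.
forklift: 85.4 − 20·log₁₀(13.4/3.0) = 85.4 − 13.00 = 72.40 dB.
exhaust stack: 88.7 − 20·log₁₀(4.5/1.3) = 88.7 − 10.79 = 77.91 dB.
Σ 10^(L/10) = 7.943e+07 → L_total = 10·log₁₀(7.943e+07) = 79.00 dB.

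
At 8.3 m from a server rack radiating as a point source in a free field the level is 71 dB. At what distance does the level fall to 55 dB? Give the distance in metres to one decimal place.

For a point source L₁ − L₂ = 20·log₁₀(r₂/r₁), so r₂ = r₁·10^((L₁−L₂)/20).
r₂ = 8.3·10^((71−55)/20) = 8.3·10^(16.0/20) = 52.37 m.

52.4 m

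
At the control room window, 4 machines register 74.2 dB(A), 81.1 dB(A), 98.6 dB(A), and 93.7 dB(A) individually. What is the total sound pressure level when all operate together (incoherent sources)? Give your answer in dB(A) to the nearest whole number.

For uncorrelated sources the intensities add, so convert each level to linear form, sum, and take 10·log₁₀ of the total.
Σ 10^(L/10) = 10^(74.2/10) + 10^(81.1/10) + 10^(98.6/10) + 10^(93.7/10) = 9.744e+09.
L_total = 10·log₁₀(9.744e+09) = 99.89 dB(A).

100 dB(A)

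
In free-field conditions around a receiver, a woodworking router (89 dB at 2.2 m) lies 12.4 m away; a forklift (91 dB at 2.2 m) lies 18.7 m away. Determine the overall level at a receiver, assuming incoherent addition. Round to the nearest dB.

First find each source's level at the receiver (point-source: −20·log₁₀(r/r_ref)), then combine on an intensity basis.
woodworking router: 89 − 20·log₁₀(12.4/2.2) = 89 − 15.02 = 73.98 dB.
forklift: 91 − 20·log₁₀(18.7/2.2) = 91 − 18.59 = 72.41 dB.
Σ 10^(L/10) = 4.243e+07 → L_total = 10·log₁₀(4.243e+07) = 76.28 dB.

76 dB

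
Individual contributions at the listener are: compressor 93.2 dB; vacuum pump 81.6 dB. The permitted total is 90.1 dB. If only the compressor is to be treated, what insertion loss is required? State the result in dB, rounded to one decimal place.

Everything except the compressor sums to 10^(81.6/10) = 1.445e+08 in linear terms, 81.60 dB.
The limit corresponds to 10^(90.1/10) = 1.023e+09; subtracting the fixed part leaves 8.787e+08 for the compressor, i.e. 89.44 dB.
Required insertion loss = 93.2 − 89.44 = 3.76 dB.

3.8 dB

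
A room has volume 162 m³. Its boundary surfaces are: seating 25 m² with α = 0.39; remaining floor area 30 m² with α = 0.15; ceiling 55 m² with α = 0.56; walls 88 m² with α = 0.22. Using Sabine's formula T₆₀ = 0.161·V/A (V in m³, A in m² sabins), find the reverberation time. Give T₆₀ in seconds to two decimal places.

0.40 s

Total absorption A = 25·0.39 + 30·0.15 + 55·0.56 + 88·0.22 = 64.41 m² sabins.
T₆₀ = 0.161·V/A = 0.161·162/64.41 = 0.405 s.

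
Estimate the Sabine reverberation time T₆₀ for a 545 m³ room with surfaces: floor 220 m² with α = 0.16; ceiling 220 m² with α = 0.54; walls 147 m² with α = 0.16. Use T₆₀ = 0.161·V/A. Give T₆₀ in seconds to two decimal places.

Total absorption A = 220·0.16 + 220·0.54 + 147·0.16 = 177.52 m² sabins.
T₆₀ = 0.161 × 545 / 177.52 = 0.494 s.

0.49 s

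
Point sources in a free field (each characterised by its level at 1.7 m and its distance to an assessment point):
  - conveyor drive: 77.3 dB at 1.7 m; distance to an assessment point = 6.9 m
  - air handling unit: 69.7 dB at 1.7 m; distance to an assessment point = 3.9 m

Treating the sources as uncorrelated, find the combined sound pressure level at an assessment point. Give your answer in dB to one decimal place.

67.0 dB

Apply inverse-square spreading to bring every level to the receiver, then sum 10^(L/10).
conveyor drive: 77.3 − 20·log₁₀(6.9/1.7) = 77.3 − 12.17 = 65.13 dB.
air handling unit: 69.7 − 20·log₁₀(3.9/1.7) = 69.7 − 7.21 = 62.49 dB.
Σ 10^(L/10) = 5.033e+06 → L_total = 10·log₁₀(5.033e+06) = 67.02 dB.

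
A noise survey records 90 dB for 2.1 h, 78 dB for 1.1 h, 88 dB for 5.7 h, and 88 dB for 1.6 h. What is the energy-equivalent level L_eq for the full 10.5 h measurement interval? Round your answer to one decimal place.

88.1 dB

Weight each interval's intensity by its duration and average over T = 10.5 h:
Σ tᵢ·10^(Lᵢ/10) = 2.1·10^(90/10) + 1.1·10^(78/10) + 5.7·10^(88/10) + 1.6·10^(88/10) = 6.775e+09.
L_eq = 10·log₁₀(6.775e+09/10.5) = 88.10 dB.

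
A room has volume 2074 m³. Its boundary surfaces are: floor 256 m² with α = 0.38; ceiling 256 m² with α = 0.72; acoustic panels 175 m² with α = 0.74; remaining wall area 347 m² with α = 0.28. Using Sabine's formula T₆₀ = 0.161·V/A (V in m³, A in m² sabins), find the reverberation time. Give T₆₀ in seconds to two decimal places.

0.66 s

A = Σ Sᵢαᵢ = 256·0.38 + 256·0.72 + 175·0.74 + 347·0.28 = 508.26 m².
T₆₀ = 0.161·V/A = 0.161·2074/508.26 = 0.657 s.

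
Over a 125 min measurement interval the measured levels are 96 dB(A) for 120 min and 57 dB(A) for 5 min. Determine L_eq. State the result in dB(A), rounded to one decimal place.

95.8 dB(A)

Weight each interval's intensity by its duration and average over T = 125 min:
Σ tᵢ·10^(Lᵢ/10) = 120·10^(96/10) + 5·10^(57/10) = 4.777e+11.
L_eq = 10·log₁₀(4.777e+11/125) = 95.82 dB(A).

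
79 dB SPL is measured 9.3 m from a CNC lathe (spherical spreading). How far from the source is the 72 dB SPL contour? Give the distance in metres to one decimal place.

20.8 m

Point-source spreading drops the level by 20·log₁₀(r₂/r₁); inverting, r₂/r₁ = 10^(ΔL/20).
r₂ = 9.3·10^((79−72)/20) = 9.3·10^(7.0/20) = 20.82 m.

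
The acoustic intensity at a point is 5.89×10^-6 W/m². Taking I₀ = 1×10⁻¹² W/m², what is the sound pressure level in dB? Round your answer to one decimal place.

I/I₀ = 5.89×10^-6/10⁻¹² = 5.89×10^6, and L = 10·log₁₀(I/I₀).
L = 10·(0.7701 + 6) = 67.70 dB.

67.7 dB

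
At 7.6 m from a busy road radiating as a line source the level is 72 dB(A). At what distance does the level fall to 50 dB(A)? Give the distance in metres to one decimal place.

1204.5 m

The 22.0 dB drop corresponds to a distance ratio of 10^(22.0/10) for a line source.
r₂ = 7.6·10^((72−50)/10) = 7.6·10^(22.0/10) = 1204.52 m.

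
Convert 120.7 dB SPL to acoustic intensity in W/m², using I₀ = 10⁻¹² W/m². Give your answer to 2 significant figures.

1.2 W/m²

I = I₀·10^(L/10) = 10⁻¹² × 10^(120.7/10) = 10^(0.070).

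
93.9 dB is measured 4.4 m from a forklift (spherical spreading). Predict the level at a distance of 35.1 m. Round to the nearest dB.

76 dB

Spherical spreading from a point source gives a 20·log₁₀(r₂/r₁) drop.
L₂ = 93.9 − 20·log₁₀(35.1/4.4) = 93.9 − 18.037 = 75.86 dB.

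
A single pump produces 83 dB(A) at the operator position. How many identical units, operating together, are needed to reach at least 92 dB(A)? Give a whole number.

8

The shortfall is 92 − 83 = 9.0 dB, and N units add 10·log₁₀ N, so need 10·log₁₀ N ≥ 9.0.
N ≥ 10^(9.0/10) = 7.943, so N = 8.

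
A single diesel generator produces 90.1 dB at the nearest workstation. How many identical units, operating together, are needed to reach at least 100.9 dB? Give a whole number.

13

N identical sources give L₁ + 10·log₁₀ N, so require 10·log₁₀ N ≥ 100.9 − 90.1 = 10.8 dB.
N ≥ 10^(10.8/10) = 12.023, so N = 13.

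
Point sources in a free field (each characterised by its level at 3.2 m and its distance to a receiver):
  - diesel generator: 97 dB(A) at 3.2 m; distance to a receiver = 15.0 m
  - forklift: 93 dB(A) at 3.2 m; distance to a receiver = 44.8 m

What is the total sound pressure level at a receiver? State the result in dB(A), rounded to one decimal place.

83.8 dB(A)

First find each source's level at the receiver (point-source: −20·log₁₀(r/r_ref)), then combine on an intensity basis.
diesel generator: 97 − 20·log₁₀(15.0/3.2) = 97 − 13.42 = 83.58 dB(A).
forklift: 93 − 20·log₁₀(44.8/3.2) = 93 − 22.92 = 70.08 dB(A).
Σ 10^(L/10) = 2.383e+08 → L_total = 10·log₁₀(2.383e+08) = 83.77 dB(A).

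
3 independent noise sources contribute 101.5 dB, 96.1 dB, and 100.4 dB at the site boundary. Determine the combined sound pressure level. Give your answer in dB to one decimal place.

104.6 dB

Incoherent sources combine by intensity addition: L_total = 10·log₁₀(Σ 10^(L_i/10)).
Σ 10^(L/10) = 10^(101.5/10) + 10^(96.1/10) + 10^(100.4/10) = 2.916e+10.
L_total = 10·log₁₀(2.916e+10) = 104.65 dB.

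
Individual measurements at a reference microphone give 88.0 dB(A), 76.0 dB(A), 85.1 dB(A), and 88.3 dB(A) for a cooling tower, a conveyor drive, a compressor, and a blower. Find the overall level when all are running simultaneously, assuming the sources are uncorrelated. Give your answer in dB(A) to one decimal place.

For uncorrelated sources the intensities add, so convert each level to linear form, sum, and take 10·log₁₀ of the total.
Σ 10^(L/10) = 10^(88.0/10) + 10^(76.0/10) + 10^(85.1/10) + 10^(88.3/10) = 1.670e+09.
L_total = 10·log₁₀(1.670e+09) = 92.23 dB(A).

92.2 dB(A)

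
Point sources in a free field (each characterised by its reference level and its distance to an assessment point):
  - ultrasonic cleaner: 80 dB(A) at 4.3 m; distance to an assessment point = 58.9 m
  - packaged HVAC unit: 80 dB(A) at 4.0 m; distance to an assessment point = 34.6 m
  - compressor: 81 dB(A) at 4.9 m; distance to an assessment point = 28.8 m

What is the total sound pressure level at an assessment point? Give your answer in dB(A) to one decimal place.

First find each source's level at the receiver (point-source: −20·log₁₀(r/r_ref)), then combine on an intensity basis.
ultrasonic cleaner: 80 − 20·log₁₀(58.9/4.3) = 80 − 22.73 = 57.27 dB(A).
packaged HVAC unit: 80 − 20·log₁₀(34.6/4.0) = 80 − 18.74 = 61.26 dB(A).
compressor: 81 − 20·log₁₀(28.8/4.9) = 81 − 15.38 = 65.62 dB(A).
Σ 10^(L/10) = 5.514e+06 → L_total = 10·log₁₀(5.514e+06) = 67.41 dB(A).

67.4 dB(A)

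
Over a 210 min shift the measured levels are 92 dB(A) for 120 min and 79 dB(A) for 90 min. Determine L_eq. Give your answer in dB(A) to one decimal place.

The energy average is taken in the linear domain: L_eq = 10·log₁₀[(Σ tᵢ·10^(Lᵢ/10))/T], T = 210 min.
Σ tᵢ·10^(Lᵢ/10) = 120·10^(92/10) + 90·10^(79/10) = 1.973e+11.
L_eq = 10·log₁₀(1.973e+11/210) = 89.73 dB(A).

89.7 dB(A)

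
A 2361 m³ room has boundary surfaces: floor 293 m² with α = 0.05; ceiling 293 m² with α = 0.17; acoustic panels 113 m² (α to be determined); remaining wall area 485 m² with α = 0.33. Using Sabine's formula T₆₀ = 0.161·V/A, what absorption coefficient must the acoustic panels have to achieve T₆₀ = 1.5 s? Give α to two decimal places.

From T₆₀ = 0.161·V/A, the target T₆₀ = 1.5 s needs A = 0.161·2361/1.5 = 253.41 m².
Absorption from the other surfaces = 293·0.05 + 293·0.17 + 485·0.33 = 224.51 m², so the acoustic panels must supply 28.90 m² over 113 m².
α = 28.90/113 = 0.256.

0.26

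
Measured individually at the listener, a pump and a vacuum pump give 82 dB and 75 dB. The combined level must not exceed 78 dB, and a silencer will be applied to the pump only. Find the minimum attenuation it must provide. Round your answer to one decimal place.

7.0 dB

Fixed contribution from the other source: Σ 10^(L/10) = 10^(75/10) = 3.162e+07 (75.00 dB).
The limit corresponds to 10^(78/10) = 6.310e+07; subtracting the fixed part leaves 3.147e+07 for the pump, i.e. 74.98 dB.
So the pump must be reduced from 82 to 74.98 dB: IL = 7.02 dB.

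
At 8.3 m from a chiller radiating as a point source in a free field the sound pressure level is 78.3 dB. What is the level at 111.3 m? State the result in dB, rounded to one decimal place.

55.8 dB

Spherical spreading from a point source gives a 20·log₁₀(r₂/r₁) drop.
L₂ = 78.3 − 20·log₁₀(111.3/8.3) = 78.3 − 22.548 = 55.75 dB.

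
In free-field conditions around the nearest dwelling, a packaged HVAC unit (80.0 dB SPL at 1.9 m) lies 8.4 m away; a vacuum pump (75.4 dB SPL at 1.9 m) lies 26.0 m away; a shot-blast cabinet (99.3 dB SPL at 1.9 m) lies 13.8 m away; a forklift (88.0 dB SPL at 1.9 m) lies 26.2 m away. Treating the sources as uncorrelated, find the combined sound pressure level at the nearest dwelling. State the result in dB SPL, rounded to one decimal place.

Propagate each source to the receiver with L = L_ref − 20·log₁₀(r/r_ref), then add intensities.
packaged HVAC unit: 80.0 − 20·log₁₀(8.4/1.9) = 80.0 − 12.91 = 67.09 dB SPL.
vacuum pump: 75.4 − 20·log₁₀(26.0/1.9) = 75.4 − 22.72 = 52.68 dB SPL.
shot-blast cabinet: 99.3 − 20·log₁₀(13.8/1.9) = 99.3 − 17.22 = 82.08 dB SPL.
forklift: 88.0 − 20·log₁₀(26.2/1.9) = 88.0 − 22.79 = 65.21 dB SPL.
Σ 10^(L/10) = 1.700e+08 → L_total = 10·log₁₀(1.700e+08) = 82.30 dB SPL.

82.3 dB SPL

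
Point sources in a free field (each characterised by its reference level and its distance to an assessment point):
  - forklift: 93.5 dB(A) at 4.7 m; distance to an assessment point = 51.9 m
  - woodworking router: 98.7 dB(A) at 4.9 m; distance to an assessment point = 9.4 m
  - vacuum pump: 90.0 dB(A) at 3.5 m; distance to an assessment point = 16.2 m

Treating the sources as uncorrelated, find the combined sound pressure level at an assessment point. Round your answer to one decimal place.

93.2 dB(A)

Apply inverse-square spreading to bring every level to the receiver, then sum 10^(L/10).
forklift: 93.5 − 20·log₁₀(51.9/4.7) = 93.5 − 20.86 = 72.64 dB(A).
woodworking router: 98.7 − 20·log₁₀(9.4/4.9) = 98.7 − 5.66 = 93.04 dB(A).
vacuum pump: 90.0 − 20·log₁₀(16.2/3.5) = 90.0 − 13.31 = 76.69 dB(A).
Σ 10^(L/10) = 2.079e+09 → L_total = 10·log₁₀(2.079e+09) = 93.18 dB(A).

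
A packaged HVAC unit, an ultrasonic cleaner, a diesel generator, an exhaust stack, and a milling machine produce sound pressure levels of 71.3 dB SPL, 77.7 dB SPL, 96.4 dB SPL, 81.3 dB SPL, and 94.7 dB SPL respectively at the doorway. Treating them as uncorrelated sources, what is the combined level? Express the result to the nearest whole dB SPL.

Incoherent sources combine by intensity addition: L_total = 10·log₁₀(Σ 10^(L_i/10)).
Σ 10^(L/10) = 10^(71.3/10) + 10^(77.7/10) + 10^(96.4/10) + 10^(81.3/10) + 10^(94.7/10) = 7.524e+09.
L_total = 10·log₁₀(7.524e+09) = 98.76 dB SPL.

99 dB SPL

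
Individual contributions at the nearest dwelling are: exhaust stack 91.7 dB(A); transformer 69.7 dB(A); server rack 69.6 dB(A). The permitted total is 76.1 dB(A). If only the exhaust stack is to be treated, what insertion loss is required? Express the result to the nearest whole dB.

18 dB

Everything except the exhaust stack sums to 10^(69.7/10) + 10^(69.6/10) = 1.845e+07 in linear terms, 72.66 dB(A).
The limit corresponds to 10^(76.1/10) = 4.074e+07; subtracting the fixed part leaves 2.229e+07 for the exhaust stack, i.e. 73.48 dB(A).
So the exhaust stack must be reduced from 91.7 to 73.48 dB(A): IL = 18.22 dB.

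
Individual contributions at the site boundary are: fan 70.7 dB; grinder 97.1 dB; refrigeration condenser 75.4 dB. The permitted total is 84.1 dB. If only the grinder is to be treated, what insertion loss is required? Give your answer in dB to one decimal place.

Fixed contribution from the other sources: Σ 10^(L/10) = 10^(70.7/10) + 10^(75.4/10) = 4.642e+07 (76.67 dB).
To meet 84.1 dB overall, the treated grinder may contribute at most 10^(84.1/10) − 4.642e+07 = 2.106e+08, i.e. 83.23 dB.
So the grinder must be reduced from 97.1 to 83.23 dB: IL = 13.87 dB.

13.9 dB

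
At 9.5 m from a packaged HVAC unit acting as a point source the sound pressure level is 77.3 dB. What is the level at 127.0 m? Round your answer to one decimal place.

Spherical spreading from a point source gives a 20·log₁₀(r₂/r₁) drop.
L₂ = 77.3 − 20·log₁₀(127.0/9.5) = 77.3 − 22.522 = 54.78 dB.

54.8 dB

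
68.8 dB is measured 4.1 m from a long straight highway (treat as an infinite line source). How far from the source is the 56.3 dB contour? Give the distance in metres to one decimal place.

For a line source L₁ − L₂ = 10·log₁₀(r₂/r₁), so r₂ = r₁·10^((L₁−L₂)/10).
r₂ = 4.1·10^((68.8−56.3)/10) = 4.1·10^(12.5/10) = 72.91 m.

72.9 m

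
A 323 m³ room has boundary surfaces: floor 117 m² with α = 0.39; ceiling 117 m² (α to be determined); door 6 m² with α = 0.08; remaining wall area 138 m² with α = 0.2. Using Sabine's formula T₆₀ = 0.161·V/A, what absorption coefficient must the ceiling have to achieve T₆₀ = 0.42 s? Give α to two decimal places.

0.43

Required total absorption A = 0.161·323/0.42 = 123.82 m².
Absorption from the other surfaces = 117·0.39 + 6·0.08 + 138·0.2 = 73.71 m², so the ceiling must supply 50.11 m² over 117 m².
α = 50.11/117 = 0.428.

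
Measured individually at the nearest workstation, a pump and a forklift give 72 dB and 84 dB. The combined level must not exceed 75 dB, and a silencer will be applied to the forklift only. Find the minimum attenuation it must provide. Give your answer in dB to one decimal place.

12.0 dB

The untreated sources together contribute 10^(72/10) = 1.585e+07, i.e. 72.00 dB.
To meet 75 dB overall, the treated forklift may contribute at most 10^(75/10) − 1.585e+07 = 1.577e+07, i.e. 71.98 dB.
Required insertion loss = 84 − 71.98 = 12.02 dB.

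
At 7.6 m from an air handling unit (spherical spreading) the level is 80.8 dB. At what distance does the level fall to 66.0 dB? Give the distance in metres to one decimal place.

41.8 m

The 14.8 dB drop corresponds to a distance ratio of 10^(14.8/20) for a point source.
r₂ = 7.6·10^((80.8−66.0)/20) = 7.6·10^(14.8/20) = 41.77 m.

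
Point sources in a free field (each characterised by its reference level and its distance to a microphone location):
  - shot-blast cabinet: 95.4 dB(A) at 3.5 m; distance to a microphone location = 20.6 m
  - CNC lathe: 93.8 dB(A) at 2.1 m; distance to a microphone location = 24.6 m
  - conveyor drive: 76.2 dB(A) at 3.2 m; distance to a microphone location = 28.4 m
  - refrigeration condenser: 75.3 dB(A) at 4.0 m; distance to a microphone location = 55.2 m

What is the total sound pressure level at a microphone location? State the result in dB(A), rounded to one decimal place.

80.7 dB(A)

Propagate each source to the receiver with L = L_ref − 20·log₁₀(r/r_ref), then add intensities.
shot-blast cabinet: 95.4 − 20·log₁₀(20.6/3.5) = 95.4 − 15.40 = 80.00 dB(A).
CNC lathe: 93.8 − 20·log₁₀(24.6/2.1) = 93.8 − 21.37 = 72.43 dB(A).
conveyor drive: 76.2 − 20·log₁₀(28.4/3.2) = 76.2 − 18.96 = 57.24 dB(A).
refrigeration condenser: 75.3 − 20·log₁₀(55.2/4.0) = 75.3 − 22.80 = 52.50 dB(A).
Σ 10^(L/10) = 1.183e+08 → L_total = 10·log₁₀(1.183e+08) = 80.73 dB(A).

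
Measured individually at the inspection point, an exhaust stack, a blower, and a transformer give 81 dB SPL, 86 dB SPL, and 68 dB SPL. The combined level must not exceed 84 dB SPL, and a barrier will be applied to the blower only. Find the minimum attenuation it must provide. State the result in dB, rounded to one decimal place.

5.2 dB

Everything except the blower sums to 10^(81/10) + 10^(68/10) = 1.322e+08 in linear terms, 81.21 dB SPL.
The limit corresponds to 10^(84/10) = 2.512e+08; subtracting the fixed part leaves 1.190e+08 for the blower, i.e. 80.75 dB SPL.
Required insertion loss = 86 − 80.75 = 5.25 dB.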